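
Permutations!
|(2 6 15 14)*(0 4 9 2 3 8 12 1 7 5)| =13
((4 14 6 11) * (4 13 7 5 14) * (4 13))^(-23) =(4 6 5 13 11 14 7) =[0, 1, 2, 3, 6, 13, 5, 4, 8, 9, 10, 14, 12, 11, 7]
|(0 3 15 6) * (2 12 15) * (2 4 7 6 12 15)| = 15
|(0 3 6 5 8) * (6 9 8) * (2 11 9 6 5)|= 7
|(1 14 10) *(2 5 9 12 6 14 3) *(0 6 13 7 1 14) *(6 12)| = |(0 12 13 7 1 3 2 5 9 6)(10 14)| = 10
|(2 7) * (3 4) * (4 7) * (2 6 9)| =|(2 4 3 7 6 9)| =6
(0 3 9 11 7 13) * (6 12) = (0 3 9 11 7 13)(6 12) = [3, 1, 2, 9, 4, 5, 12, 13, 8, 11, 10, 7, 6, 0]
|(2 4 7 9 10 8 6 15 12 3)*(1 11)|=|(1 11)(2 4 7 9 10 8 6 15 12 3)|=10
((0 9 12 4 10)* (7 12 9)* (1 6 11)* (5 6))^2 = (0 12 10 7 4)(1 6)(5 11) = [12, 6, 2, 3, 0, 11, 1, 4, 8, 9, 7, 5, 10]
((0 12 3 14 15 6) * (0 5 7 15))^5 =(0 12 3 14)(5 7 15 6) =[12, 1, 2, 14, 4, 7, 5, 15, 8, 9, 10, 11, 3, 13, 0, 6]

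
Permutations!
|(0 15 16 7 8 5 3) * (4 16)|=|(0 15 4 16 7 8 5 3)|=8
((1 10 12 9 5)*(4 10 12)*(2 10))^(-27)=(1 12 9 5)=[0, 12, 2, 3, 4, 1, 6, 7, 8, 5, 10, 11, 9]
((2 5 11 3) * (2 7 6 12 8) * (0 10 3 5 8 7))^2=(0 3 10)(6 7 12)=[3, 1, 2, 10, 4, 5, 7, 12, 8, 9, 0, 11, 6]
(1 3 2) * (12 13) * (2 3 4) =(1 4 2)(12 13) =[0, 4, 1, 3, 2, 5, 6, 7, 8, 9, 10, 11, 13, 12]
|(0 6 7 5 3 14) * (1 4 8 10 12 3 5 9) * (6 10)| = 30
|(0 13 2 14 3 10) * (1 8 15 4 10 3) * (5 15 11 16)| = 12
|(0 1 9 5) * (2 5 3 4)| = |(0 1 9 3 4 2 5)| = 7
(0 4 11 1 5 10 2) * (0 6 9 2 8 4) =(1 5 10 8 4 11)(2 6 9) =[0, 5, 6, 3, 11, 10, 9, 7, 4, 2, 8, 1]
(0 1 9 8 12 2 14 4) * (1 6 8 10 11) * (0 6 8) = (0 8 12 2 14 4 6)(1 9 10 11) = [8, 9, 14, 3, 6, 5, 0, 7, 12, 10, 11, 1, 2, 13, 4]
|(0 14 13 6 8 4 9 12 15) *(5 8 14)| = |(0 5 8 4 9 12 15)(6 14 13)| = 21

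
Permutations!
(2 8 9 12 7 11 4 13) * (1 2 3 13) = (1 2 8 9 12 7 11 4)(3 13) = [0, 2, 8, 13, 1, 5, 6, 11, 9, 12, 10, 4, 7, 3]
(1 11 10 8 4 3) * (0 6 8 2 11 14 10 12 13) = [6, 14, 11, 1, 3, 5, 8, 7, 4, 9, 2, 12, 13, 0, 10] = (0 6 8 4 3 1 14 10 2 11 12 13)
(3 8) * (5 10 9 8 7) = (3 7 5 10 9 8) = [0, 1, 2, 7, 4, 10, 6, 5, 3, 8, 9]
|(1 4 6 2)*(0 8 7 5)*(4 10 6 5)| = |(0 8 7 4 5)(1 10 6 2)| = 20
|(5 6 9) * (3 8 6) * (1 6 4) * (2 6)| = 8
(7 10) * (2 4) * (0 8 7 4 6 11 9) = (0 8 7 10 4 2 6 11 9) = [8, 1, 6, 3, 2, 5, 11, 10, 7, 0, 4, 9]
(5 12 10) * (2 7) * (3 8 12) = (2 7)(3 8 12 10 5) = [0, 1, 7, 8, 4, 3, 6, 2, 12, 9, 5, 11, 10]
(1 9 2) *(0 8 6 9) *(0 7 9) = (0 8 6)(1 7 9 2) = [8, 7, 1, 3, 4, 5, 0, 9, 6, 2]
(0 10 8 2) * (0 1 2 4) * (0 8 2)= (0 10 2 1)(4 8)= [10, 0, 1, 3, 8, 5, 6, 7, 4, 9, 2]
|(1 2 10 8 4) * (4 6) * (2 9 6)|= 12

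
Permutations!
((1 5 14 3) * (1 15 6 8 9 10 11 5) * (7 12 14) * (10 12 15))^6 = (3 6 10 8 11 9 5 12 7 14 15) = [0, 1, 2, 6, 4, 12, 10, 14, 11, 5, 8, 9, 7, 13, 15, 3]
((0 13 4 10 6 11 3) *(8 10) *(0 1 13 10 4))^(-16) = (0 1 11 10 13 3 6) = [1, 11, 2, 6, 4, 5, 0, 7, 8, 9, 13, 10, 12, 3]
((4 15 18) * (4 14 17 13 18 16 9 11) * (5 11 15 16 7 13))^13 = (4 9 7 18 17 11 16 15 13 14 5) = [0, 1, 2, 3, 9, 4, 6, 18, 8, 7, 10, 16, 12, 14, 5, 13, 15, 11, 17]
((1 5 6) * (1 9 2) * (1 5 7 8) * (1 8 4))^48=(9)=[0, 1, 2, 3, 4, 5, 6, 7, 8, 9]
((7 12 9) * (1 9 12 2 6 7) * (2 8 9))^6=(12)=[0, 1, 2, 3, 4, 5, 6, 7, 8, 9, 10, 11, 12]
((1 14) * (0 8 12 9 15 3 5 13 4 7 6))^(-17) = (0 3 6 15 7 9 4 12 13 8 5)(1 14) = [3, 14, 2, 6, 12, 0, 15, 9, 5, 4, 10, 11, 13, 8, 1, 7]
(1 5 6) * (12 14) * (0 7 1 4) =(0 7 1 5 6 4)(12 14) =[7, 5, 2, 3, 0, 6, 4, 1, 8, 9, 10, 11, 14, 13, 12]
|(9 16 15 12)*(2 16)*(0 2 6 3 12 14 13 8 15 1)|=|(0 2 16 1)(3 12 9 6)(8 15 14 13)|=4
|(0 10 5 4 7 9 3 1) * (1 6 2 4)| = |(0 10 5 1)(2 4 7 9 3 6)| = 12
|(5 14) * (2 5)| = |(2 5 14)| = 3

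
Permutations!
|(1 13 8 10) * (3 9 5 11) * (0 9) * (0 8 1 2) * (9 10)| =30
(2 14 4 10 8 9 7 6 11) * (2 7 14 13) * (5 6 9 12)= [0, 1, 13, 3, 10, 6, 11, 9, 12, 14, 8, 7, 5, 2, 4]= (2 13)(4 10 8 12 5 6 11 7 9 14)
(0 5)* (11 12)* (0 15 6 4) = (0 5 15 6 4)(11 12) = [5, 1, 2, 3, 0, 15, 4, 7, 8, 9, 10, 12, 11, 13, 14, 6]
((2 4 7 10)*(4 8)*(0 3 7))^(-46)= (0 10 4 7 8 3 2)= [10, 1, 0, 2, 7, 5, 6, 8, 3, 9, 4]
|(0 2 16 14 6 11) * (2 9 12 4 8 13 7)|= |(0 9 12 4 8 13 7 2 16 14 6 11)|= 12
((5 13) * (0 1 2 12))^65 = (0 1 2 12)(5 13) = [1, 2, 12, 3, 4, 13, 6, 7, 8, 9, 10, 11, 0, 5]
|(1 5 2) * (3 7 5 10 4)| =7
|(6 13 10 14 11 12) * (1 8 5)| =|(1 8 5)(6 13 10 14 11 12)| =6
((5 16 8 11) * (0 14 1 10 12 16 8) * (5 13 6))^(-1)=(0 16 12 10 1 14)(5 6 13 11 8)=[16, 14, 2, 3, 4, 6, 13, 7, 5, 9, 1, 8, 10, 11, 0, 15, 12]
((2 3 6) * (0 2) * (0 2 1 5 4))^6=(6)(0 5)(1 4)=[5, 4, 2, 3, 1, 0, 6]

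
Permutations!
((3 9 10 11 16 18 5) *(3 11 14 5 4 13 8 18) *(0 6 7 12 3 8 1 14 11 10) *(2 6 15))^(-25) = (0 9 3 12 7 6 2 15)(1 16)(4 10)(5 18)(8 14)(11 13) = [9, 16, 15, 12, 10, 18, 2, 6, 14, 3, 4, 13, 7, 11, 8, 0, 1, 17, 5]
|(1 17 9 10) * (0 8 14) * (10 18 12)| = 6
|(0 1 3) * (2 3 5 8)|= 6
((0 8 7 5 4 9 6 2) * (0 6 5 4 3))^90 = (0 3 5 9 4 7 8) = [3, 1, 2, 5, 7, 9, 6, 8, 0, 4]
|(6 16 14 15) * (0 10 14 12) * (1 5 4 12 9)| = |(0 10 14 15 6 16 9 1 5 4 12)| = 11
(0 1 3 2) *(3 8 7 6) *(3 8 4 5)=(0 1 4 5 3 2)(6 8 7)=[1, 4, 0, 2, 5, 3, 8, 6, 7]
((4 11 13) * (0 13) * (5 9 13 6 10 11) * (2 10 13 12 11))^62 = (0 12 5 13)(4 6 11 9) = [12, 1, 2, 3, 6, 13, 11, 7, 8, 4, 10, 9, 5, 0]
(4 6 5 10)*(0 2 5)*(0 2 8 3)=(0 8 3)(2 5 10 4 6)=[8, 1, 5, 0, 6, 10, 2, 7, 3, 9, 4]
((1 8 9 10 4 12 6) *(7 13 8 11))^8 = [0, 12, 2, 3, 9, 5, 4, 1, 7, 13, 8, 6, 10, 11] = (1 12 10 8 7)(4 9 13 11 6)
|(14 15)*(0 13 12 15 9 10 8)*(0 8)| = |(0 13 12 15 14 9 10)| = 7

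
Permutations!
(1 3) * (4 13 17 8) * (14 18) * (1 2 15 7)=(1 3 2 15 7)(4 13 17 8)(14 18)=[0, 3, 15, 2, 13, 5, 6, 1, 4, 9, 10, 11, 12, 17, 18, 7, 16, 8, 14]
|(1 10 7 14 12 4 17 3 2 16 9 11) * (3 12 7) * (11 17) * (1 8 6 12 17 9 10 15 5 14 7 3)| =40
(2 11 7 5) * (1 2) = (1 2 11 7 5) = [0, 2, 11, 3, 4, 1, 6, 5, 8, 9, 10, 7]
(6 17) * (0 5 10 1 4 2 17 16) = (0 5 10 1 4 2 17 6 16) = [5, 4, 17, 3, 2, 10, 16, 7, 8, 9, 1, 11, 12, 13, 14, 15, 0, 6]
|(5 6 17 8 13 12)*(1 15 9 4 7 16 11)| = |(1 15 9 4 7 16 11)(5 6 17 8 13 12)| = 42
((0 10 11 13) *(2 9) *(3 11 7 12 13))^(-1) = (0 13 12 7 10)(2 9)(3 11) = [13, 1, 9, 11, 4, 5, 6, 10, 8, 2, 0, 3, 7, 12]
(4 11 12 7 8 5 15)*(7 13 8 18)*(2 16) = [0, 1, 16, 3, 11, 15, 6, 18, 5, 9, 10, 12, 13, 8, 14, 4, 2, 17, 7] = (2 16)(4 11 12 13 8 5 15)(7 18)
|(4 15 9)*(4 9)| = |(4 15)| = 2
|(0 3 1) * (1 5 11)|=5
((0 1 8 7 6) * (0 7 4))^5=(0 1 8 4)(6 7)=[1, 8, 2, 3, 0, 5, 7, 6, 4]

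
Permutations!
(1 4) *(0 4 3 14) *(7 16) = [4, 3, 2, 14, 1, 5, 6, 16, 8, 9, 10, 11, 12, 13, 0, 15, 7] = (0 4 1 3 14)(7 16)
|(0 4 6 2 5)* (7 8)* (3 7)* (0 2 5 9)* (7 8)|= 6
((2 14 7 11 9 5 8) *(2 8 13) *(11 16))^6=(2 5 11 7)(9 16 14 13)=[0, 1, 5, 3, 4, 11, 6, 2, 8, 16, 10, 7, 12, 9, 13, 15, 14]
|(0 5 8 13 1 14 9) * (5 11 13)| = |(0 11 13 1 14 9)(5 8)| = 6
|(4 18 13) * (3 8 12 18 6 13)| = |(3 8 12 18)(4 6 13)| = 12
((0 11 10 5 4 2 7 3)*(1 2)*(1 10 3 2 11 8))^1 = (0 8 1 11 3)(2 7)(4 10 5) = [8, 11, 7, 0, 10, 4, 6, 2, 1, 9, 5, 3]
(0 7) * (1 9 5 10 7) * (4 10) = [1, 9, 2, 3, 10, 4, 6, 0, 8, 5, 7] = (0 1 9 5 4 10 7)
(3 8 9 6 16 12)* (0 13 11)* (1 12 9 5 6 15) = (0 13 11)(1 12 3 8 5 6 16 9 15) = [13, 12, 2, 8, 4, 6, 16, 7, 5, 15, 10, 0, 3, 11, 14, 1, 9]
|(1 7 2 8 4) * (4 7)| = 6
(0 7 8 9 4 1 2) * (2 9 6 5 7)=(0 2)(1 9 4)(5 7 8 6)=[2, 9, 0, 3, 1, 7, 5, 8, 6, 4]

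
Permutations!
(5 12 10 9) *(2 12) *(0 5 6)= (0 5 2 12 10 9 6)= [5, 1, 12, 3, 4, 2, 0, 7, 8, 6, 9, 11, 10]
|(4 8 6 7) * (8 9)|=5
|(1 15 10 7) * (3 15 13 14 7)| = 12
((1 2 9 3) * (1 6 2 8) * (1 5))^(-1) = (1 5 8)(2 6 3 9) = [0, 5, 6, 9, 4, 8, 3, 7, 1, 2]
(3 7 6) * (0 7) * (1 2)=(0 7 6 3)(1 2)=[7, 2, 1, 0, 4, 5, 3, 6]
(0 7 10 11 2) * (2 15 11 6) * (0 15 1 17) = (0 7 10 6 2 15 11 1 17) = [7, 17, 15, 3, 4, 5, 2, 10, 8, 9, 6, 1, 12, 13, 14, 11, 16, 0]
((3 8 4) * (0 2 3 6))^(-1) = (0 6 4 8 3 2) = [6, 1, 0, 2, 8, 5, 4, 7, 3]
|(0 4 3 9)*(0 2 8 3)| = 4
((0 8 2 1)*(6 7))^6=(0 2)(1 8)=[2, 8, 0, 3, 4, 5, 6, 7, 1]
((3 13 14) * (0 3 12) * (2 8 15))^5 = [0, 1, 15, 3, 4, 5, 6, 7, 2, 9, 10, 11, 12, 13, 14, 8] = (2 15 8)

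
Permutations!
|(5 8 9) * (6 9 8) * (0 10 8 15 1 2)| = |(0 10 8 15 1 2)(5 6 9)| = 6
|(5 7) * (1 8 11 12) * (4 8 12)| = |(1 12)(4 8 11)(5 7)| = 6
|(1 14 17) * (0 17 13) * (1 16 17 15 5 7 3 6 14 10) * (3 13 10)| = 10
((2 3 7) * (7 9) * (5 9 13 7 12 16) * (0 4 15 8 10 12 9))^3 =(0 8 16 4 10 5 15 12)(2 7 13 3) =[8, 1, 7, 2, 10, 15, 6, 13, 16, 9, 5, 11, 0, 3, 14, 12, 4]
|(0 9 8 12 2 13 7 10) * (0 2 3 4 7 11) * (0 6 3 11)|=12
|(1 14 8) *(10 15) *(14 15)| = |(1 15 10 14 8)| = 5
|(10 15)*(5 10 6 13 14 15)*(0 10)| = |(0 10 5)(6 13 14 15)| = 12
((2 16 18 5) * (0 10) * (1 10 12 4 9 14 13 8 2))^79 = (0 12 4 9 14 13 8 2 16 18 5 1 10) = [12, 10, 16, 3, 9, 1, 6, 7, 2, 14, 0, 11, 4, 8, 13, 15, 18, 17, 5]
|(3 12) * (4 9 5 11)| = 4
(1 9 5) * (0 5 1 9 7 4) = [5, 7, 2, 3, 0, 9, 6, 4, 8, 1] = (0 5 9 1 7 4)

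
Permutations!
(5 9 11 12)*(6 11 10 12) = (5 9 10 12)(6 11) = [0, 1, 2, 3, 4, 9, 11, 7, 8, 10, 12, 6, 5]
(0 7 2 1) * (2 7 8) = (0 8 2 1) = [8, 0, 1, 3, 4, 5, 6, 7, 2]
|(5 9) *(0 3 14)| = |(0 3 14)(5 9)| = 6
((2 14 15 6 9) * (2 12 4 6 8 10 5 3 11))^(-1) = [0, 1, 11, 5, 12, 10, 4, 7, 15, 6, 8, 3, 9, 13, 2, 14] = (2 11 3 5 10 8 15 14)(4 12 9 6)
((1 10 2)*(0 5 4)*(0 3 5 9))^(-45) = [9, 1, 2, 3, 4, 5, 6, 7, 8, 0, 10] = (10)(0 9)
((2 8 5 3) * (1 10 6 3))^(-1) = [0, 5, 3, 6, 4, 8, 10, 7, 2, 9, 1] = (1 5 8 2 3 6 10)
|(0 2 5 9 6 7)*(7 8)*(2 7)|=|(0 7)(2 5 9 6 8)|=10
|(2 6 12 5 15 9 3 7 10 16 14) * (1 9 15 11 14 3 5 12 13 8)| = 36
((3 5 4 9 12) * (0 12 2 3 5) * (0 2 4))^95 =(0 5 12)(2 3)(4 9) =[5, 1, 3, 2, 9, 12, 6, 7, 8, 4, 10, 11, 0]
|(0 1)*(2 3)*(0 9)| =6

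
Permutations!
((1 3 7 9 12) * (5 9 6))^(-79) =(1 9 6 3 12 5 7) =[0, 9, 2, 12, 4, 7, 3, 1, 8, 6, 10, 11, 5]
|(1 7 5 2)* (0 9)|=|(0 9)(1 7 5 2)|=4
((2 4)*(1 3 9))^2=(1 9 3)=[0, 9, 2, 1, 4, 5, 6, 7, 8, 3]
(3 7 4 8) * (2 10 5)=(2 10 5)(3 7 4 8)=[0, 1, 10, 7, 8, 2, 6, 4, 3, 9, 5]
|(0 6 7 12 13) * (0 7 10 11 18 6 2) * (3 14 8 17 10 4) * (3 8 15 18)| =30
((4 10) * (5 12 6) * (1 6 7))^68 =(1 12 6 7 5) =[0, 12, 2, 3, 4, 1, 7, 5, 8, 9, 10, 11, 6]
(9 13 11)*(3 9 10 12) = (3 9 13 11 10 12) = [0, 1, 2, 9, 4, 5, 6, 7, 8, 13, 12, 10, 3, 11]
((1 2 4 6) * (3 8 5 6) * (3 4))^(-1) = [0, 6, 1, 2, 4, 8, 5, 7, 3] = (1 6 5 8 3 2)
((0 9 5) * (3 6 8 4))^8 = (0 5 9) = [5, 1, 2, 3, 4, 9, 6, 7, 8, 0]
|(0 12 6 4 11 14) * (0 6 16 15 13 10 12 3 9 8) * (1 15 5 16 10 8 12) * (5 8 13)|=|(0 3 9 12 10 1 15 5 16 8)(4 11 14 6)|=20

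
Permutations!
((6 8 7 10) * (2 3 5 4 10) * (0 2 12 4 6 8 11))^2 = (0 3 6)(2 5 11)(4 8 12 10 7) = [3, 1, 5, 6, 8, 11, 0, 4, 12, 9, 7, 2, 10]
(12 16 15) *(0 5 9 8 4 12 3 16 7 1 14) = (0 5 9 8 4 12 7 1 14)(3 16 15) = [5, 14, 2, 16, 12, 9, 6, 1, 4, 8, 10, 11, 7, 13, 0, 3, 15]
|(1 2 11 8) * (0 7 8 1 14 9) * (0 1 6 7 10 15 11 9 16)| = 9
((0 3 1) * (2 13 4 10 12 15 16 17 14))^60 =(2 16 10)(4 14 15)(12 13 17) =[0, 1, 16, 3, 14, 5, 6, 7, 8, 9, 2, 11, 13, 17, 15, 4, 10, 12]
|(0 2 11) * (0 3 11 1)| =|(0 2 1)(3 11)| =6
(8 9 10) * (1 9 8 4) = (1 9 10 4) = [0, 9, 2, 3, 1, 5, 6, 7, 8, 10, 4]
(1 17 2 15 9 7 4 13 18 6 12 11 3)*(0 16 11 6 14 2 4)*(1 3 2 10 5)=(0 16 11 2 15 9 7)(1 17 4 13 18 14 10 5)(6 12)=[16, 17, 15, 3, 13, 1, 12, 0, 8, 7, 5, 2, 6, 18, 10, 9, 11, 4, 14]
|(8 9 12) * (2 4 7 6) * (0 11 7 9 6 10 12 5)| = 11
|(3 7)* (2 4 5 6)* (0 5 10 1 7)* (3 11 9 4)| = |(0 5 6 2 3)(1 7 11 9 4 10)| = 30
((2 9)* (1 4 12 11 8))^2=[0, 12, 2, 3, 11, 5, 6, 7, 4, 9, 10, 1, 8]=(1 12 8 4 11)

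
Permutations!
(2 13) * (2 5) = (2 13 5) = [0, 1, 13, 3, 4, 2, 6, 7, 8, 9, 10, 11, 12, 5]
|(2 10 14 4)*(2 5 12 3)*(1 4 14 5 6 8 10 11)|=10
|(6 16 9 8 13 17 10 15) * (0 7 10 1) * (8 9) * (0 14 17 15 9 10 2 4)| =60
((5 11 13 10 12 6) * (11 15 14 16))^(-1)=(5 6 12 10 13 11 16 14 15)=[0, 1, 2, 3, 4, 6, 12, 7, 8, 9, 13, 16, 10, 11, 15, 5, 14]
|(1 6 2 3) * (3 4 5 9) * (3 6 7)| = |(1 7 3)(2 4 5 9 6)| = 15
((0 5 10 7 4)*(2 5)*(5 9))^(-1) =(0 4 7 10 5 9 2) =[4, 1, 0, 3, 7, 9, 6, 10, 8, 2, 5]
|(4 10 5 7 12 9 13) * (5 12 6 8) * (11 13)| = |(4 10 12 9 11 13)(5 7 6 8)| = 12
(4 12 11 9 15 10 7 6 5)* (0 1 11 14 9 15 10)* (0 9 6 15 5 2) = [1, 11, 0, 3, 12, 4, 2, 15, 8, 10, 7, 5, 14, 13, 6, 9] = (0 1 11 5 4 12 14 6 2)(7 15 9 10)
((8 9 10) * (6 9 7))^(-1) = (6 7 8 10 9) = [0, 1, 2, 3, 4, 5, 7, 8, 10, 6, 9]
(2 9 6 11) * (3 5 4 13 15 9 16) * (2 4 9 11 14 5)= (2 16 3)(4 13 15 11)(5 9 6 14)= [0, 1, 16, 2, 13, 9, 14, 7, 8, 6, 10, 4, 12, 15, 5, 11, 3]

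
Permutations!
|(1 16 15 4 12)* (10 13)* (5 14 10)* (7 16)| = 12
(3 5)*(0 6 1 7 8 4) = (0 6 1 7 8 4)(3 5) = [6, 7, 2, 5, 0, 3, 1, 8, 4]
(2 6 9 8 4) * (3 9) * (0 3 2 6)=(0 3 9 8 4 6 2)=[3, 1, 0, 9, 6, 5, 2, 7, 4, 8]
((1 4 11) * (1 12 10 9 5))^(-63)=(12)=[0, 1, 2, 3, 4, 5, 6, 7, 8, 9, 10, 11, 12]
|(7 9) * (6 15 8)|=|(6 15 8)(7 9)|=6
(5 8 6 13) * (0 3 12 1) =[3, 0, 2, 12, 4, 8, 13, 7, 6, 9, 10, 11, 1, 5] =(0 3 12 1)(5 8 6 13)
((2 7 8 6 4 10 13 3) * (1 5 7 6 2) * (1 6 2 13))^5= (1 3 5 6 7 4 8 10 13)= [0, 3, 2, 5, 8, 6, 7, 4, 10, 9, 13, 11, 12, 1]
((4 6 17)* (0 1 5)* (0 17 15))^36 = (0 1 5 17 4 6 15) = [1, 5, 2, 3, 6, 17, 15, 7, 8, 9, 10, 11, 12, 13, 14, 0, 16, 4]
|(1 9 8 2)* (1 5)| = 5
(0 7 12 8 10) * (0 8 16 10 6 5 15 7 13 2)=(0 13 2)(5 15 7 12 16 10 8 6)=[13, 1, 0, 3, 4, 15, 5, 12, 6, 9, 8, 11, 16, 2, 14, 7, 10]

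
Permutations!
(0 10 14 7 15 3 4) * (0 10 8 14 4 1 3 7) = (0 8 14)(1 3)(4 10)(7 15) = [8, 3, 2, 1, 10, 5, 6, 15, 14, 9, 4, 11, 12, 13, 0, 7]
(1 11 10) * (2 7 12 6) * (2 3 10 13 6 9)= (1 11 13 6 3 10)(2 7 12 9)= [0, 11, 7, 10, 4, 5, 3, 12, 8, 2, 1, 13, 9, 6]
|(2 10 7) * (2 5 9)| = 5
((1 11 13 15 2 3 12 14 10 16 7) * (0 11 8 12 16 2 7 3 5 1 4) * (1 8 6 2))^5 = (0 4 7 15 13 11)(1 12 2 10 8 6 14 5)(3 16) = [4, 12, 10, 16, 7, 1, 14, 15, 6, 9, 8, 0, 2, 11, 5, 13, 3]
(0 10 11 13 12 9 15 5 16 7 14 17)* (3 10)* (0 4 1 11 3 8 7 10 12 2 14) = (0 8 7)(1 11 13 2 14 17 4)(3 12 9 15 5 16 10) = [8, 11, 14, 12, 1, 16, 6, 0, 7, 15, 3, 13, 9, 2, 17, 5, 10, 4]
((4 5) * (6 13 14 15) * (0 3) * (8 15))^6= (6 13 14 8 15)= [0, 1, 2, 3, 4, 5, 13, 7, 15, 9, 10, 11, 12, 14, 8, 6]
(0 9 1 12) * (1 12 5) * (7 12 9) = (0 7 12)(1 5) = [7, 5, 2, 3, 4, 1, 6, 12, 8, 9, 10, 11, 0]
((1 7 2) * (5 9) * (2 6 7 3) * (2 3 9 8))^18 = (1 8 9 2 5) = [0, 8, 5, 3, 4, 1, 6, 7, 9, 2]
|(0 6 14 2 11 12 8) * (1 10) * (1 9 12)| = |(0 6 14 2 11 1 10 9 12 8)| = 10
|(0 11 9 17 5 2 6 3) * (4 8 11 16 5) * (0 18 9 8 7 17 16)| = 42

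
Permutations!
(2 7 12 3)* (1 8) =(1 8)(2 7 12 3) =[0, 8, 7, 2, 4, 5, 6, 12, 1, 9, 10, 11, 3]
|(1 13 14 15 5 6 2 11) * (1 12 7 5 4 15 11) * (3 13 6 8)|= |(1 6 2)(3 13 14 11 12 7 5 8)(4 15)|= 24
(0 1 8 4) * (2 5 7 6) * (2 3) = (0 1 8 4)(2 5 7 6 3) = [1, 8, 5, 2, 0, 7, 3, 6, 4]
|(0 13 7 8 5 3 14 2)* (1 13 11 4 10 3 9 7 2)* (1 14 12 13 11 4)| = |(14)(0 4 10 3 12 13 2)(1 11)(5 9 7 8)| = 28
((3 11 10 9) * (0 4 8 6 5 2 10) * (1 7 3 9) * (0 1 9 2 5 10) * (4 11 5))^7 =(0 8 1 10 3 2 4 11 6 7 9 5) =[8, 10, 4, 2, 11, 0, 7, 9, 1, 5, 3, 6]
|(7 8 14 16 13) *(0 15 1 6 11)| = |(0 15 1 6 11)(7 8 14 16 13)| = 5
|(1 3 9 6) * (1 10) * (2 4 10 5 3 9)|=|(1 9 6 5 3 2 4 10)|=8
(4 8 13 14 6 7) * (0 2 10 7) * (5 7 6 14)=(14)(0 2 10 6)(4 8 13 5 7)=[2, 1, 10, 3, 8, 7, 0, 4, 13, 9, 6, 11, 12, 5, 14]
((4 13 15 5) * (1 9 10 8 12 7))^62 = (1 10 12)(4 15)(5 13)(7 9 8) = [0, 10, 2, 3, 15, 13, 6, 9, 7, 8, 12, 11, 1, 5, 14, 4]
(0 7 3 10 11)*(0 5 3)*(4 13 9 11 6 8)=(0 7)(3 10 6 8 4 13 9 11 5)=[7, 1, 2, 10, 13, 3, 8, 0, 4, 11, 6, 5, 12, 9]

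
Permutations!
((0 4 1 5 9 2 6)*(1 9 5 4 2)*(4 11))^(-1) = (0 6 2)(1 9 4 11) = [6, 9, 0, 3, 11, 5, 2, 7, 8, 4, 10, 1]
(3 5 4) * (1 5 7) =(1 5 4 3 7) =[0, 5, 2, 7, 3, 4, 6, 1]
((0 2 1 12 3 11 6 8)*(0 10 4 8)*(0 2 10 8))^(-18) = (12) = [0, 1, 2, 3, 4, 5, 6, 7, 8, 9, 10, 11, 12]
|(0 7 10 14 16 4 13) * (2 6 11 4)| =|(0 7 10 14 16 2 6 11 4 13)| =10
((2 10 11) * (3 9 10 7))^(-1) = (2 11 10 9 3 7) = [0, 1, 11, 7, 4, 5, 6, 2, 8, 3, 9, 10]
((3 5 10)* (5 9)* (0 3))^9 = (0 10 5 9 3) = [10, 1, 2, 0, 4, 9, 6, 7, 8, 3, 5]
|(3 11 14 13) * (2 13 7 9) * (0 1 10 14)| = |(0 1 10 14 7 9 2 13 3 11)| = 10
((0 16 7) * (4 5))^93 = (16)(4 5) = [0, 1, 2, 3, 5, 4, 6, 7, 8, 9, 10, 11, 12, 13, 14, 15, 16]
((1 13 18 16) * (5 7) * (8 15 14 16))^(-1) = [0, 16, 2, 3, 4, 7, 6, 5, 18, 9, 10, 11, 12, 1, 15, 8, 14, 17, 13] = (1 16 14 15 8 18 13)(5 7)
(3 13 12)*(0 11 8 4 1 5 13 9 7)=(0 11 8 4 1 5 13 12 3 9 7)=[11, 5, 2, 9, 1, 13, 6, 0, 4, 7, 10, 8, 3, 12]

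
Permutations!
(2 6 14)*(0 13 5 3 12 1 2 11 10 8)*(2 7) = (0 13 5 3 12 1 7 2 6 14 11 10 8) = [13, 7, 6, 12, 4, 3, 14, 2, 0, 9, 8, 10, 1, 5, 11]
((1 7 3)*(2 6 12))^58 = [0, 7, 6, 1, 4, 5, 12, 3, 8, 9, 10, 11, 2] = (1 7 3)(2 6 12)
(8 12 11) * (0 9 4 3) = (0 9 4 3)(8 12 11) = [9, 1, 2, 0, 3, 5, 6, 7, 12, 4, 10, 8, 11]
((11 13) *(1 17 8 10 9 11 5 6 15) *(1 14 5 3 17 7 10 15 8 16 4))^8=(1 16 3 11 10)(4 17 13 9 7)(5 15 6 14 8)=[0, 16, 2, 11, 17, 15, 14, 4, 5, 7, 1, 10, 12, 9, 8, 6, 3, 13]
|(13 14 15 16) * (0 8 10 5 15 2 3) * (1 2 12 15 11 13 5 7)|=|(0 8 10 7 1 2 3)(5 11 13 14 12 15 16)|=7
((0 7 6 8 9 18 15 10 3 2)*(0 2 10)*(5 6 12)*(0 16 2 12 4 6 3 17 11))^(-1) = (0 11 17 10 3 5 12 2 16 15 18 9 8 6 4 7) = [11, 1, 16, 5, 7, 12, 4, 0, 6, 8, 3, 17, 2, 13, 14, 18, 15, 10, 9]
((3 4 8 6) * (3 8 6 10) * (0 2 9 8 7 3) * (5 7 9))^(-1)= (0 10 8 9 6 4 3 7 5 2)= [10, 1, 0, 7, 3, 2, 4, 5, 9, 6, 8]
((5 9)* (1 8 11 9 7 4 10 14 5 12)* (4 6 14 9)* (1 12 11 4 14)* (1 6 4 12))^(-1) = (1 12 8)(4 7 5 14 11 9 10) = [0, 12, 2, 3, 7, 14, 6, 5, 1, 10, 4, 9, 8, 13, 11]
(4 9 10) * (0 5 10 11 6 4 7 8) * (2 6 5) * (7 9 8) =(0 2 6 4 8)(5 10 9 11) =[2, 1, 6, 3, 8, 10, 4, 7, 0, 11, 9, 5]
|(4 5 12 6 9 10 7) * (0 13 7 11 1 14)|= 12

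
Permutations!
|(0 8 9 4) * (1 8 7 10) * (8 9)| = |(0 7 10 1 9 4)| = 6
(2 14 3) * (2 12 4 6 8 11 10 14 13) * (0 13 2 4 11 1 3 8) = (0 13 4 6)(1 3 12 11 10 14 8) = [13, 3, 2, 12, 6, 5, 0, 7, 1, 9, 14, 10, 11, 4, 8]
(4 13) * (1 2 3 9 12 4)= [0, 2, 3, 9, 13, 5, 6, 7, 8, 12, 10, 11, 4, 1]= (1 2 3 9 12 4 13)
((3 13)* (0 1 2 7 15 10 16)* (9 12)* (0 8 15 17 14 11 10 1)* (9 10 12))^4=(1 14 16 2 11 8 7 12 15 17 10)=[0, 14, 11, 3, 4, 5, 6, 12, 7, 9, 1, 8, 15, 13, 16, 17, 2, 10]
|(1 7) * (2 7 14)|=4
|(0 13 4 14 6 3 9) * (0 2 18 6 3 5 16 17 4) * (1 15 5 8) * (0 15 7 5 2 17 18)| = 140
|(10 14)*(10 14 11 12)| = 3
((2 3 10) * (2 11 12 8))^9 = (2 11)(3 12)(8 10) = [0, 1, 11, 12, 4, 5, 6, 7, 10, 9, 8, 2, 3]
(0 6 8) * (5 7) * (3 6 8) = [8, 1, 2, 6, 4, 7, 3, 5, 0] = (0 8)(3 6)(5 7)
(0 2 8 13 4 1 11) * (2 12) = [12, 11, 8, 3, 1, 5, 6, 7, 13, 9, 10, 0, 2, 4] = (0 12 2 8 13 4 1 11)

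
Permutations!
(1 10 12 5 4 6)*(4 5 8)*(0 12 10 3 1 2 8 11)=[12, 3, 8, 1, 6, 5, 2, 7, 4, 9, 10, 0, 11]=(0 12 11)(1 3)(2 8 4 6)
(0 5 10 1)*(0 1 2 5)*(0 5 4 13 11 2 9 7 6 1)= (0 5 10 9 7 6 1)(2 4 13 11)= [5, 0, 4, 3, 13, 10, 1, 6, 8, 7, 9, 2, 12, 11]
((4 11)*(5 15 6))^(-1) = (4 11)(5 6 15) = [0, 1, 2, 3, 11, 6, 15, 7, 8, 9, 10, 4, 12, 13, 14, 5]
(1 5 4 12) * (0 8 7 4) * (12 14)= (0 8 7 4 14 12 1 5)= [8, 5, 2, 3, 14, 0, 6, 4, 7, 9, 10, 11, 1, 13, 12]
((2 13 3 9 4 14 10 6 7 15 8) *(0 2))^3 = (0 3 14 7)(2 9 10 15)(4 6 8 13) = [3, 1, 9, 14, 6, 5, 8, 0, 13, 10, 15, 11, 12, 4, 7, 2]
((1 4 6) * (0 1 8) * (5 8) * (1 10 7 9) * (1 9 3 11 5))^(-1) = (0 8 5 11 3 7 10)(1 6 4) = [8, 6, 2, 7, 1, 11, 4, 10, 5, 9, 0, 3]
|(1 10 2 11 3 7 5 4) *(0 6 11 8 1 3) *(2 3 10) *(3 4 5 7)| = |(0 6 11)(1 2 8)(4 10)| = 6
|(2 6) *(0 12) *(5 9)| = 2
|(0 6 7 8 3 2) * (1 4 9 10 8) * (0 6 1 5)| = 11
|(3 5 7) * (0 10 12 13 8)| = 15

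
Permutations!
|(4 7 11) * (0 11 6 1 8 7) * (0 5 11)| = |(1 8 7 6)(4 5 11)| = 12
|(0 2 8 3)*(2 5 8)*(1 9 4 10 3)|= 8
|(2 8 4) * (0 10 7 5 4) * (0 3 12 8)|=6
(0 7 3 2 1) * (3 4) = (0 7 4 3 2 1) = [7, 0, 1, 2, 3, 5, 6, 4]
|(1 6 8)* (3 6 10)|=5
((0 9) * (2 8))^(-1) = (0 9)(2 8) = [9, 1, 8, 3, 4, 5, 6, 7, 2, 0]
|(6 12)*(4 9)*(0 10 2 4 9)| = |(0 10 2 4)(6 12)| = 4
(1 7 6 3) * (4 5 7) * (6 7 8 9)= [0, 4, 2, 1, 5, 8, 3, 7, 9, 6]= (1 4 5 8 9 6 3)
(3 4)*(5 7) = (3 4)(5 7) = [0, 1, 2, 4, 3, 7, 6, 5]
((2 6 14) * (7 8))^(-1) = [0, 1, 14, 3, 4, 5, 2, 8, 7, 9, 10, 11, 12, 13, 6] = (2 14 6)(7 8)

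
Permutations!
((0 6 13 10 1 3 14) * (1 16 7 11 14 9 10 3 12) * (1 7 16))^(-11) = [0, 1, 2, 3, 4, 5, 6, 7, 8, 9, 10, 11, 12, 13, 14, 15, 16] = (16)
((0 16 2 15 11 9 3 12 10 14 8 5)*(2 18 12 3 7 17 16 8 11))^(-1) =(0 5 8)(2 15)(7 9 11 14 10 12 18 16 17) =[5, 1, 15, 3, 4, 8, 6, 9, 0, 11, 12, 14, 18, 13, 10, 2, 17, 7, 16]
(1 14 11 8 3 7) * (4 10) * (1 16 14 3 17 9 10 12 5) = (1 3 7 16 14 11 8 17 9 10 4 12 5) = [0, 3, 2, 7, 12, 1, 6, 16, 17, 10, 4, 8, 5, 13, 11, 15, 14, 9]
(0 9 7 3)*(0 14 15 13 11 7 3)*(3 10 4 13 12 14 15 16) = (0 9 10 4 13 11 7)(3 15 12 14 16) = [9, 1, 2, 15, 13, 5, 6, 0, 8, 10, 4, 7, 14, 11, 16, 12, 3]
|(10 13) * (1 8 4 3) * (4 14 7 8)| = |(1 4 3)(7 8 14)(10 13)| = 6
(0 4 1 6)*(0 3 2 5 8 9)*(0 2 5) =[4, 6, 0, 5, 1, 8, 3, 7, 9, 2] =(0 4 1 6 3 5 8 9 2)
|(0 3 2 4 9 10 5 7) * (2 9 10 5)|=15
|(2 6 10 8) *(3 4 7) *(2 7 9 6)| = 7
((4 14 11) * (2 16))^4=(16)(4 14 11)=[0, 1, 2, 3, 14, 5, 6, 7, 8, 9, 10, 4, 12, 13, 11, 15, 16]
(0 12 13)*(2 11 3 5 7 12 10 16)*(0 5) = (0 10 16 2 11 3)(5 7 12 13) = [10, 1, 11, 0, 4, 7, 6, 12, 8, 9, 16, 3, 13, 5, 14, 15, 2]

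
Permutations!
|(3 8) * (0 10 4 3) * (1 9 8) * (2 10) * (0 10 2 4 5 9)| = |(0 4 3 1)(5 9 8 10)| = 4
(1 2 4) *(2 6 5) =(1 6 5 2 4) =[0, 6, 4, 3, 1, 2, 5]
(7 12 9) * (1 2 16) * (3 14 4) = (1 2 16)(3 14 4)(7 12 9) = [0, 2, 16, 14, 3, 5, 6, 12, 8, 7, 10, 11, 9, 13, 4, 15, 1]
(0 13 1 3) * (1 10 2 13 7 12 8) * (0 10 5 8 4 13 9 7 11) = [11, 3, 9, 10, 13, 8, 6, 12, 1, 7, 2, 0, 4, 5] = (0 11)(1 3 10 2 9 7 12 4 13 5 8)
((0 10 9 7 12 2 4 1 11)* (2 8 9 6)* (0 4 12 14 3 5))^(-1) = (0 5 3 14 7 9 8 12 2 6 10)(1 4 11) = [5, 4, 6, 14, 11, 3, 10, 9, 12, 8, 0, 1, 2, 13, 7]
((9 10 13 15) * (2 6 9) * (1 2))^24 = (1 9 15 6 13 2 10) = [0, 9, 10, 3, 4, 5, 13, 7, 8, 15, 1, 11, 12, 2, 14, 6]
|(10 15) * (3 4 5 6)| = 4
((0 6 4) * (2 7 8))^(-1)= (0 4 6)(2 8 7)= [4, 1, 8, 3, 6, 5, 0, 2, 7]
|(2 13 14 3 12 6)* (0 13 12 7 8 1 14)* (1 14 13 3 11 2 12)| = |(0 3 7 8 14 11 2 1 13)(6 12)| = 18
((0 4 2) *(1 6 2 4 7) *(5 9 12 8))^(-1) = (0 2 6 1 7)(5 8 12 9) = [2, 7, 6, 3, 4, 8, 1, 0, 12, 5, 10, 11, 9]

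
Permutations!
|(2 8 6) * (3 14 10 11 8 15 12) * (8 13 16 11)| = 24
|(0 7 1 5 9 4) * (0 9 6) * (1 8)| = |(0 7 8 1 5 6)(4 9)| = 6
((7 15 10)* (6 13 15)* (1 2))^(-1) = [0, 2, 1, 3, 4, 5, 7, 10, 8, 9, 15, 11, 12, 6, 14, 13] = (1 2)(6 7 10 15 13)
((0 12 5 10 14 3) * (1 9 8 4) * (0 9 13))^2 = (0 5 14 9 4 13 12 10 3 8 1) = [5, 0, 2, 8, 13, 14, 6, 7, 1, 4, 3, 11, 10, 12, 9]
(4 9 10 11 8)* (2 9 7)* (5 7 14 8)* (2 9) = [0, 1, 2, 3, 14, 7, 6, 9, 4, 10, 11, 5, 12, 13, 8] = (4 14 8)(5 7 9 10 11)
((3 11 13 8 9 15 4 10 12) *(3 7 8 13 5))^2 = [0, 1, 2, 5, 12, 11, 6, 9, 15, 4, 7, 3, 8, 13, 14, 10] = (3 5 11)(4 12 8 15 10 7 9)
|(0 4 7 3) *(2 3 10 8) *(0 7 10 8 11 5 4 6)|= |(0 6)(2 3 7 8)(4 10 11 5)|= 4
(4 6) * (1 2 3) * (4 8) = (1 2 3)(4 6 8) = [0, 2, 3, 1, 6, 5, 8, 7, 4]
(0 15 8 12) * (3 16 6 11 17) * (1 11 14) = (0 15 8 12)(1 11 17 3 16 6 14) = [15, 11, 2, 16, 4, 5, 14, 7, 12, 9, 10, 17, 0, 13, 1, 8, 6, 3]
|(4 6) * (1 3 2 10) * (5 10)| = 10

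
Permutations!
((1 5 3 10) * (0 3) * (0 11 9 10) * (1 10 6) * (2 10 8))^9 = [3, 6, 2, 0, 4, 1, 9, 7, 8, 11, 10, 5] = (0 3)(1 6 9 11 5)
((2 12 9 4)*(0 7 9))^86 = (0 9 2)(4 12 7) = [9, 1, 0, 3, 12, 5, 6, 4, 8, 2, 10, 11, 7]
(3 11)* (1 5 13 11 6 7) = (1 5 13 11 3 6 7) = [0, 5, 2, 6, 4, 13, 7, 1, 8, 9, 10, 3, 12, 11]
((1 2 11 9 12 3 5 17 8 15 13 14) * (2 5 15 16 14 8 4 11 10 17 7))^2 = (1 7 10 4 9 3 13 16)(2 17 11 12 15 8 14 5) = [0, 7, 17, 13, 9, 2, 6, 10, 14, 3, 4, 12, 15, 16, 5, 8, 1, 11]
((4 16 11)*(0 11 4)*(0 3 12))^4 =[0, 1, 2, 3, 4, 5, 6, 7, 8, 9, 10, 11, 12, 13, 14, 15, 16] =(16)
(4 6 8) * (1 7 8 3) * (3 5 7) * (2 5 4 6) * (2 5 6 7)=[0, 3, 6, 1, 5, 2, 4, 8, 7]=(1 3)(2 6 4 5)(7 8)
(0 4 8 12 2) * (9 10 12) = [4, 1, 0, 3, 8, 5, 6, 7, 9, 10, 12, 11, 2] = (0 4 8 9 10 12 2)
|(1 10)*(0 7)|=|(0 7)(1 10)|=2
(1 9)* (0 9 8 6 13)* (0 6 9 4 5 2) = (0 4 5 2)(1 8 9)(6 13) = [4, 8, 0, 3, 5, 2, 13, 7, 9, 1, 10, 11, 12, 6]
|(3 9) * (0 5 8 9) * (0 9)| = |(0 5 8)(3 9)| = 6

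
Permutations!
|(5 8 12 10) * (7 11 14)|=12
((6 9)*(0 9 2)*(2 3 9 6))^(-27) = [9, 1, 3, 0, 4, 5, 2, 7, 8, 6] = (0 9 6 2 3)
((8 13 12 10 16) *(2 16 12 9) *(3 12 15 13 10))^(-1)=(2 9 13 15 10 8 16)(3 12)=[0, 1, 9, 12, 4, 5, 6, 7, 16, 13, 8, 11, 3, 15, 14, 10, 2]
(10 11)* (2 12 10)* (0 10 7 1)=(0 10 11 2 12 7 1)=[10, 0, 12, 3, 4, 5, 6, 1, 8, 9, 11, 2, 7]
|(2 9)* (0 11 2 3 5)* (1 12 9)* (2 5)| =15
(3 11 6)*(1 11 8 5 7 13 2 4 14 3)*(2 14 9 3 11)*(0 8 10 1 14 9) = (0 8 5 7 13 9 3 10 1 2 4)(6 14 11) = [8, 2, 4, 10, 0, 7, 14, 13, 5, 3, 1, 6, 12, 9, 11]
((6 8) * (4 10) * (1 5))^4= (10)= [0, 1, 2, 3, 4, 5, 6, 7, 8, 9, 10]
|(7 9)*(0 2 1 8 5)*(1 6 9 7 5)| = |(0 2 6 9 5)(1 8)| = 10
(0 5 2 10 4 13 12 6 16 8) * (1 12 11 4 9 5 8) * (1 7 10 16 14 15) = (0 8)(1 12 6 14 15)(2 16 7 10 9 5)(4 13 11) = [8, 12, 16, 3, 13, 2, 14, 10, 0, 5, 9, 4, 6, 11, 15, 1, 7]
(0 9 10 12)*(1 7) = [9, 7, 2, 3, 4, 5, 6, 1, 8, 10, 12, 11, 0] = (0 9 10 12)(1 7)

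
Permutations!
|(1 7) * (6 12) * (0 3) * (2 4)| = |(0 3)(1 7)(2 4)(6 12)| = 2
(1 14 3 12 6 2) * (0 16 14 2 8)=(0 16 14 3 12 6 8)(1 2)=[16, 2, 1, 12, 4, 5, 8, 7, 0, 9, 10, 11, 6, 13, 3, 15, 14]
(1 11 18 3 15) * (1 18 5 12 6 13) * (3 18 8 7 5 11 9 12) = [0, 9, 2, 15, 4, 3, 13, 5, 7, 12, 10, 11, 6, 1, 14, 8, 16, 17, 18] = (18)(1 9 12 6 13)(3 15 8 7 5)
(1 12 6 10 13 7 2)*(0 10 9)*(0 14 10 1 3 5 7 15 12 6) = (0 1 6 9 14 10 13 15 12)(2 3 5 7) = [1, 6, 3, 5, 4, 7, 9, 2, 8, 14, 13, 11, 0, 15, 10, 12]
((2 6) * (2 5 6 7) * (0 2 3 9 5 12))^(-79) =(0 2 7 3 9 5 6 12) =[2, 1, 7, 9, 4, 6, 12, 3, 8, 5, 10, 11, 0]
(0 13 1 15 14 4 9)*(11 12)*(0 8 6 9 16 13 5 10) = (0 5 10)(1 15 14 4 16 13)(6 9 8)(11 12) = [5, 15, 2, 3, 16, 10, 9, 7, 6, 8, 0, 12, 11, 1, 4, 14, 13]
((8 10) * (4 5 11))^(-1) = (4 11 5)(8 10) = [0, 1, 2, 3, 11, 4, 6, 7, 10, 9, 8, 5]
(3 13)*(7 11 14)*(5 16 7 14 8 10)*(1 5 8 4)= (1 5 16 7 11 4)(3 13)(8 10)= [0, 5, 2, 13, 1, 16, 6, 11, 10, 9, 8, 4, 12, 3, 14, 15, 7]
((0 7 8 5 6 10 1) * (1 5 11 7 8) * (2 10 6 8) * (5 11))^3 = [11, 10, 7, 3, 4, 8, 6, 2, 5, 9, 1, 0] = (0 11)(1 10)(2 7)(5 8)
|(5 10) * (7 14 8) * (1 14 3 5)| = 7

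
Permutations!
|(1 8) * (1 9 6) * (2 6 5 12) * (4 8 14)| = |(1 14 4 8 9 5 12 2 6)| = 9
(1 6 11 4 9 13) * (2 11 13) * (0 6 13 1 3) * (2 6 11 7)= (0 11 4 9 6 1 13 3)(2 7)= [11, 13, 7, 0, 9, 5, 1, 2, 8, 6, 10, 4, 12, 3]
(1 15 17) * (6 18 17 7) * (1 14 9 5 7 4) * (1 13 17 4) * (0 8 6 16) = (0 8 6 18 4 13 17 14 9 5 7 16)(1 15) = [8, 15, 2, 3, 13, 7, 18, 16, 6, 5, 10, 11, 12, 17, 9, 1, 0, 14, 4]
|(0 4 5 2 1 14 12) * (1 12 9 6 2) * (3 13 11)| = |(0 4 5 1 14 9 6 2 12)(3 13 11)| = 9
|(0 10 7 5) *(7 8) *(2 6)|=|(0 10 8 7 5)(2 6)|=10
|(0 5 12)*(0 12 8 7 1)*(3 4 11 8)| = 8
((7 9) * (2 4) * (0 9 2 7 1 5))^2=(0 1)(2 7 4)(5 9)=[1, 0, 7, 3, 2, 9, 6, 4, 8, 5]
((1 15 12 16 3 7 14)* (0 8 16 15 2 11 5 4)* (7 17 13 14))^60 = (17) = [0, 1, 2, 3, 4, 5, 6, 7, 8, 9, 10, 11, 12, 13, 14, 15, 16, 17]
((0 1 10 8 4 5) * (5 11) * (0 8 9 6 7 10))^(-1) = (0 1)(4 8 5 11)(6 9 10 7) = [1, 0, 2, 3, 8, 11, 9, 6, 5, 10, 7, 4]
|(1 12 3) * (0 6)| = |(0 6)(1 12 3)| = 6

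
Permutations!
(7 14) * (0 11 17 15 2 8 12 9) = (0 11 17 15 2 8 12 9)(7 14) = [11, 1, 8, 3, 4, 5, 6, 14, 12, 0, 10, 17, 9, 13, 7, 2, 16, 15]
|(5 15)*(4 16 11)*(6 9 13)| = 6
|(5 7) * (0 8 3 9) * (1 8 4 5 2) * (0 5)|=14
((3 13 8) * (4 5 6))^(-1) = [0, 1, 2, 8, 6, 4, 5, 7, 13, 9, 10, 11, 12, 3] = (3 8 13)(4 6 5)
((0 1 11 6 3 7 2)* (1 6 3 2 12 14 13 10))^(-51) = (1 14 3 10 12 11 13 7) = [0, 14, 2, 10, 4, 5, 6, 1, 8, 9, 12, 13, 11, 7, 3]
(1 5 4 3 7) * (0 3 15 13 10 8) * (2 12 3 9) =(0 9 2 12 3 7 1 5 4 15 13 10 8) =[9, 5, 12, 7, 15, 4, 6, 1, 0, 2, 8, 11, 3, 10, 14, 13]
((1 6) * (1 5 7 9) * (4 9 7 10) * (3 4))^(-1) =(1 9 4 3 10 5 6) =[0, 9, 2, 10, 3, 6, 1, 7, 8, 4, 5]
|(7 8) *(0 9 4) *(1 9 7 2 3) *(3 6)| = 9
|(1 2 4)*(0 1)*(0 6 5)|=6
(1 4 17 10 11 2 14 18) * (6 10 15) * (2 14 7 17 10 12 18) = (1 4 10 11 14 2 7 17 15 6 12 18) = [0, 4, 7, 3, 10, 5, 12, 17, 8, 9, 11, 14, 18, 13, 2, 6, 16, 15, 1]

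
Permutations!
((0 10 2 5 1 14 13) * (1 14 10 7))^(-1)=(0 13 14 5 2 10 1 7)=[13, 7, 10, 3, 4, 2, 6, 0, 8, 9, 1, 11, 12, 14, 5]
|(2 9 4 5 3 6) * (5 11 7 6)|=|(2 9 4 11 7 6)(3 5)|=6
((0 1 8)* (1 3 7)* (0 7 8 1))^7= [7, 1, 2, 0, 4, 5, 6, 8, 3]= (0 7 8 3)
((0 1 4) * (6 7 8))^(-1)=(0 4 1)(6 8 7)=[4, 0, 2, 3, 1, 5, 8, 6, 7]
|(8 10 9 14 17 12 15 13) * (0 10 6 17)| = |(0 10 9 14)(6 17 12 15 13 8)| = 12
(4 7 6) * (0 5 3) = [5, 1, 2, 0, 7, 3, 4, 6] = (0 5 3)(4 7 6)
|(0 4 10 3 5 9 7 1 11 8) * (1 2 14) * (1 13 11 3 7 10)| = 13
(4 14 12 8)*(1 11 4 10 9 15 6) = (1 11 4 14 12 8 10 9 15 6) = [0, 11, 2, 3, 14, 5, 1, 7, 10, 15, 9, 4, 8, 13, 12, 6]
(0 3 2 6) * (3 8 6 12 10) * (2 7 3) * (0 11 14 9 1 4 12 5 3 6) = [8, 4, 5, 7, 12, 3, 11, 6, 0, 1, 2, 14, 10, 13, 9] = (0 8)(1 4 12 10 2 5 3 7 6 11 14 9)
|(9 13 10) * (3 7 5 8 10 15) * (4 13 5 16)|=|(3 7 16 4 13 15)(5 8 10 9)|=12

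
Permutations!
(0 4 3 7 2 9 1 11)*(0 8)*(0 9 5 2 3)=(0 4)(1 11 8 9)(2 5)(3 7)=[4, 11, 5, 7, 0, 2, 6, 3, 9, 1, 10, 8]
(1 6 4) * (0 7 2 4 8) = (0 7 2 4 1 6 8) = [7, 6, 4, 3, 1, 5, 8, 2, 0]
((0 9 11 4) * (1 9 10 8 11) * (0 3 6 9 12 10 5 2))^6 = (1 3 8)(4 10 9)(6 11 12) = [0, 3, 2, 8, 10, 5, 11, 7, 1, 4, 9, 12, 6]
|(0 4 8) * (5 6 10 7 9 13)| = 6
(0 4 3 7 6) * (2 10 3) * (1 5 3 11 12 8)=[4, 5, 10, 7, 2, 3, 0, 6, 1, 9, 11, 12, 8]=(0 4 2 10 11 12 8 1 5 3 7 6)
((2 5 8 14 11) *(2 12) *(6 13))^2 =[0, 1, 8, 3, 4, 14, 6, 7, 11, 9, 10, 2, 5, 13, 12] =(2 8 11)(5 14 12)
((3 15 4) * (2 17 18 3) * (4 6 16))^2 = (2 18 15 16)(3 6 4 17) = [0, 1, 18, 6, 17, 5, 4, 7, 8, 9, 10, 11, 12, 13, 14, 16, 2, 3, 15]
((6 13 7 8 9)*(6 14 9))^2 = (14)(6 7)(8 13) = [0, 1, 2, 3, 4, 5, 7, 6, 13, 9, 10, 11, 12, 8, 14]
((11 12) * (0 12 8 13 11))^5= (0 12)(8 11 13)= [12, 1, 2, 3, 4, 5, 6, 7, 11, 9, 10, 13, 0, 8]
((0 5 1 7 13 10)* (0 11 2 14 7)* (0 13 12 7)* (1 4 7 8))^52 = (0 12 10)(1 2 4)(5 8 11)(7 13 14) = [12, 2, 4, 3, 1, 8, 6, 13, 11, 9, 0, 5, 10, 14, 7]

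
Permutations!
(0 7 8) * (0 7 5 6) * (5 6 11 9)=(0 6)(5 11 9)(7 8)=[6, 1, 2, 3, 4, 11, 0, 8, 7, 5, 10, 9]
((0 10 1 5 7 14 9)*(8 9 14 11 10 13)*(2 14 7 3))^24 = (14) = [0, 1, 2, 3, 4, 5, 6, 7, 8, 9, 10, 11, 12, 13, 14]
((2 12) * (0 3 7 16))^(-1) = (0 16 7 3)(2 12) = [16, 1, 12, 0, 4, 5, 6, 3, 8, 9, 10, 11, 2, 13, 14, 15, 7]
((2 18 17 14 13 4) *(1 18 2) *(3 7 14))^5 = [0, 14, 2, 1, 7, 5, 6, 18, 8, 9, 10, 11, 12, 3, 17, 15, 16, 4, 13] = (1 14 17 4 7 18 13 3)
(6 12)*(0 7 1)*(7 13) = (0 13 7 1)(6 12) = [13, 0, 2, 3, 4, 5, 12, 1, 8, 9, 10, 11, 6, 7]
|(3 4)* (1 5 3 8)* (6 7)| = |(1 5 3 4 8)(6 7)| = 10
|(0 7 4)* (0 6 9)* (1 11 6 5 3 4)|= 6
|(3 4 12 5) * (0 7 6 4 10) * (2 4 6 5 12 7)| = |(12)(0 2 4 7 5 3 10)| = 7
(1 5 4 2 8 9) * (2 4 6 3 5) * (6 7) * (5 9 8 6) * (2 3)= (1 3 9)(2 6)(5 7)= [0, 3, 6, 9, 4, 7, 2, 5, 8, 1]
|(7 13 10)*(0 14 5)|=3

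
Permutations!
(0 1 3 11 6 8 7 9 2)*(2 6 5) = [1, 3, 0, 11, 4, 2, 8, 9, 7, 6, 10, 5] = (0 1 3 11 5 2)(6 8 7 9)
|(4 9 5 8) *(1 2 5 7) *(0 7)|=8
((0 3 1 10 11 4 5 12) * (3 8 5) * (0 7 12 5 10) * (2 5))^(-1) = [1, 3, 5, 4, 11, 2, 6, 12, 0, 9, 8, 10, 7] = (0 1 3 4 11 10 8)(2 5)(7 12)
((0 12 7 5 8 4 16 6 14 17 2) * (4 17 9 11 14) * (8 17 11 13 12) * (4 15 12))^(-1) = [2, 1, 17, 3, 13, 7, 16, 12, 0, 14, 10, 8, 15, 9, 11, 6, 4, 5] = (0 2 17 5 7 12 15 6 16 4 13 9 14 11 8)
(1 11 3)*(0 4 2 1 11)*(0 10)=[4, 10, 1, 11, 2, 5, 6, 7, 8, 9, 0, 3]=(0 4 2 1 10)(3 11)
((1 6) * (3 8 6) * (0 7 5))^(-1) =(0 5 7)(1 6 8 3) =[5, 6, 2, 1, 4, 7, 8, 0, 3]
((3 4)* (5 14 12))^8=(5 12 14)=[0, 1, 2, 3, 4, 12, 6, 7, 8, 9, 10, 11, 14, 13, 5]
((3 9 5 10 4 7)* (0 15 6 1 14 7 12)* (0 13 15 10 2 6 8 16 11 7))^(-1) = [14, 6, 5, 7, 10, 9, 2, 11, 15, 3, 0, 16, 4, 12, 1, 13, 8] = (0 14 1 6 2 5 9 3 7 11 16 8 15 13 12 4 10)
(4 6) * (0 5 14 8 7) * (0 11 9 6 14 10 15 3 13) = (0 5 10 15 3 13)(4 14 8 7 11 9 6) = [5, 1, 2, 13, 14, 10, 4, 11, 7, 6, 15, 9, 12, 0, 8, 3]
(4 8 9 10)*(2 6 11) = (2 6 11)(4 8 9 10) = [0, 1, 6, 3, 8, 5, 11, 7, 9, 10, 4, 2]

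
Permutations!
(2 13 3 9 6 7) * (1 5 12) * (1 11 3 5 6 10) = [0, 6, 13, 9, 4, 12, 7, 2, 8, 10, 1, 3, 11, 5] = (1 6 7 2 13 5 12 11 3 9 10)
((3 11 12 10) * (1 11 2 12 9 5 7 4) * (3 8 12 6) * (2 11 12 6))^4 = (1 6 5 12 3 7 10 11 4 8 9) = [0, 6, 2, 7, 8, 12, 5, 10, 9, 1, 11, 4, 3]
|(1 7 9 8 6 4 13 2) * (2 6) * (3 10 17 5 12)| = 15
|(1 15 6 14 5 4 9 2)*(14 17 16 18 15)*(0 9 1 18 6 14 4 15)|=|(0 9 2 18)(1 4)(5 15 14)(6 17 16)|=12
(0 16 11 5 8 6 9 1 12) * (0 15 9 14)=(0 16 11 5 8 6 14)(1 12 15 9)=[16, 12, 2, 3, 4, 8, 14, 7, 6, 1, 10, 5, 15, 13, 0, 9, 11]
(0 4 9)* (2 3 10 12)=(0 4 9)(2 3 10 12)=[4, 1, 3, 10, 9, 5, 6, 7, 8, 0, 12, 11, 2]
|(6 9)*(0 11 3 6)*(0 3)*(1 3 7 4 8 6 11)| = 20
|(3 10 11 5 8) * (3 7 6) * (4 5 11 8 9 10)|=|(11)(3 4 5 9 10 8 7 6)|=8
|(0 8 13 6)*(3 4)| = 4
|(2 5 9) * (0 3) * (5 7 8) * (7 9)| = |(0 3)(2 9)(5 7 8)| = 6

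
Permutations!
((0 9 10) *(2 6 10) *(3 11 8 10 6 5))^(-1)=[10, 1, 9, 5, 4, 2, 6, 7, 11, 0, 8, 3]=(0 10 8 11 3 5 2 9)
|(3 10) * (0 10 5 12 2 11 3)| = 10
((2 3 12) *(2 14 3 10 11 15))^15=(2 15 11 10)=[0, 1, 15, 3, 4, 5, 6, 7, 8, 9, 2, 10, 12, 13, 14, 11]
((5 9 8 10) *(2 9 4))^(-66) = [0, 1, 2, 3, 4, 5, 6, 7, 8, 9, 10] = (10)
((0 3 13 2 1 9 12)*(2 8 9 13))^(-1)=(0 12 9 8 13 1 2 3)=[12, 2, 3, 0, 4, 5, 6, 7, 13, 8, 10, 11, 9, 1]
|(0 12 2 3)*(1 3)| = |(0 12 2 1 3)| = 5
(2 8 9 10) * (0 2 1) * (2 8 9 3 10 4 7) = (0 8 3 10 1)(2 9 4 7) = [8, 0, 9, 10, 7, 5, 6, 2, 3, 4, 1]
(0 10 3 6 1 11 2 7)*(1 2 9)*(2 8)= (0 10 3 6 8 2 7)(1 11 9)= [10, 11, 7, 6, 4, 5, 8, 0, 2, 1, 3, 9]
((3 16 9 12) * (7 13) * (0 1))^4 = (16) = [0, 1, 2, 3, 4, 5, 6, 7, 8, 9, 10, 11, 12, 13, 14, 15, 16]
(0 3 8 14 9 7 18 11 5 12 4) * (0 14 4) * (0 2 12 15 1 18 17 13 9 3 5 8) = (0 5 15 1 18 11 8 4 14 3)(2 12)(7 17 13 9) = [5, 18, 12, 0, 14, 15, 6, 17, 4, 7, 10, 8, 2, 9, 3, 1, 16, 13, 11]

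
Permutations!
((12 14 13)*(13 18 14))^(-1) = (12 13)(14 18) = [0, 1, 2, 3, 4, 5, 6, 7, 8, 9, 10, 11, 13, 12, 18, 15, 16, 17, 14]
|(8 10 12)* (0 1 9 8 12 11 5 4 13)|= 9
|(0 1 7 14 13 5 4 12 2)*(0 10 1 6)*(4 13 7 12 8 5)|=4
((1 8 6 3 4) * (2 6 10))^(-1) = [0, 4, 10, 6, 3, 5, 2, 7, 1, 9, 8] = (1 4 3 6 2 10 8)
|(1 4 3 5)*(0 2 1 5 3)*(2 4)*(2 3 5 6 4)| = 7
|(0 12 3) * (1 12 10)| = |(0 10 1 12 3)| = 5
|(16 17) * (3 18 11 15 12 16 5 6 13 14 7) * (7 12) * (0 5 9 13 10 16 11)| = 15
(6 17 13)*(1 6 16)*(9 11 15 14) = (1 6 17 13 16)(9 11 15 14) = [0, 6, 2, 3, 4, 5, 17, 7, 8, 11, 10, 15, 12, 16, 9, 14, 1, 13]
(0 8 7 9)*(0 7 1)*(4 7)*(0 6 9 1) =(0 8)(1 6 9 4 7) =[8, 6, 2, 3, 7, 5, 9, 1, 0, 4]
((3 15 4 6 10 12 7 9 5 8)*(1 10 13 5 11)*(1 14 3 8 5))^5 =(1 11 6 7 15 10 14 13 9 4 12 3) =[0, 11, 2, 1, 12, 5, 7, 15, 8, 4, 14, 6, 3, 9, 13, 10]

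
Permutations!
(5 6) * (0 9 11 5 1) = [9, 0, 2, 3, 4, 6, 1, 7, 8, 11, 10, 5] = (0 9 11 5 6 1)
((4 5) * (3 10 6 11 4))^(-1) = [0, 1, 2, 5, 11, 4, 10, 7, 8, 9, 3, 6] = (3 5 4 11 6 10)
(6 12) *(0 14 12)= (0 14 12 6)= [14, 1, 2, 3, 4, 5, 0, 7, 8, 9, 10, 11, 6, 13, 12]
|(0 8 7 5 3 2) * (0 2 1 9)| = |(0 8 7 5 3 1 9)| = 7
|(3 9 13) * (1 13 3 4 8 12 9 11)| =8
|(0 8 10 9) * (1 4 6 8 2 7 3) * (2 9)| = |(0 9)(1 4 6 8 10 2 7 3)| = 8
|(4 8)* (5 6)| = 2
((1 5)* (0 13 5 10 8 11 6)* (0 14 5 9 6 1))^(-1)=(0 5 14 6 9 13)(1 11 8 10)=[5, 11, 2, 3, 4, 14, 9, 7, 10, 13, 1, 8, 12, 0, 6]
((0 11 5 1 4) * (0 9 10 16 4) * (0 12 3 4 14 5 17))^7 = [11, 14, 2, 1, 12, 16, 6, 7, 8, 3, 4, 17, 5, 13, 10, 15, 9, 0] = (0 11 17)(1 14 10 4 12 5 16 9 3)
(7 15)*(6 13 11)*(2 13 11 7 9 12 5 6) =(2 13 7 15 9 12 5 6 11) =[0, 1, 13, 3, 4, 6, 11, 15, 8, 12, 10, 2, 5, 7, 14, 9]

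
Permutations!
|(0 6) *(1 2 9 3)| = |(0 6)(1 2 9 3)| = 4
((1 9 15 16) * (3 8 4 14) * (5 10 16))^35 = [0, 16, 2, 14, 8, 15, 6, 7, 3, 1, 5, 11, 12, 13, 4, 9, 10] = (1 16 10 5 15 9)(3 14 4 8)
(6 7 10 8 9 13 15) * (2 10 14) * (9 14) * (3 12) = [0, 1, 10, 12, 4, 5, 7, 9, 14, 13, 8, 11, 3, 15, 2, 6] = (2 10 8 14)(3 12)(6 7 9 13 15)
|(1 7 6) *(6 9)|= |(1 7 9 6)|= 4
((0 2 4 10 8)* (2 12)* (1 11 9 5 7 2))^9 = (0 10 2 5 11 12 8 4 7 9 1) = [10, 0, 5, 3, 7, 11, 6, 9, 4, 1, 2, 12, 8]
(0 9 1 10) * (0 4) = (0 9 1 10 4) = [9, 10, 2, 3, 0, 5, 6, 7, 8, 1, 4]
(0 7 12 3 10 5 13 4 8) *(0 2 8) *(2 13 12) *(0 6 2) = (0 7)(2 8 13 4 6)(3 10 5 12) = [7, 1, 8, 10, 6, 12, 2, 0, 13, 9, 5, 11, 3, 4]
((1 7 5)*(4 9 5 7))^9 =(1 4 9 5) =[0, 4, 2, 3, 9, 1, 6, 7, 8, 5]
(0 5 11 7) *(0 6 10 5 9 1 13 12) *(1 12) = (0 9 12)(1 13)(5 11 7 6 10) = [9, 13, 2, 3, 4, 11, 10, 6, 8, 12, 5, 7, 0, 1]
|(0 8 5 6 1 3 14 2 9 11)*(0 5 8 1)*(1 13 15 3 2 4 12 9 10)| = 33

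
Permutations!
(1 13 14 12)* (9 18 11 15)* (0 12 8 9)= (0 12 1 13 14 8 9 18 11 15)= [12, 13, 2, 3, 4, 5, 6, 7, 9, 18, 10, 15, 1, 14, 8, 0, 16, 17, 11]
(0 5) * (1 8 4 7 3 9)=(0 5)(1 8 4 7 3 9)=[5, 8, 2, 9, 7, 0, 6, 3, 4, 1]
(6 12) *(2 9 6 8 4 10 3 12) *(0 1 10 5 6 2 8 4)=(0 1 10 3 12 4 5 6 8)(2 9)=[1, 10, 9, 12, 5, 6, 8, 7, 0, 2, 3, 11, 4]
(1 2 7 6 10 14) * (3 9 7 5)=[0, 2, 5, 9, 4, 3, 10, 6, 8, 7, 14, 11, 12, 13, 1]=(1 2 5 3 9 7 6 10 14)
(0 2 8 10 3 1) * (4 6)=(0 2 8 10 3 1)(4 6)=[2, 0, 8, 1, 6, 5, 4, 7, 10, 9, 3]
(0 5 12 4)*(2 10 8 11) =(0 5 12 4)(2 10 8 11) =[5, 1, 10, 3, 0, 12, 6, 7, 11, 9, 8, 2, 4]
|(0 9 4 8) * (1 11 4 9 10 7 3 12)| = 9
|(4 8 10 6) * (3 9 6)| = |(3 9 6 4 8 10)| = 6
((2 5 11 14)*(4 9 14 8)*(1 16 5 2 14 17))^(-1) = [0, 17, 2, 3, 8, 16, 6, 7, 11, 4, 10, 5, 12, 13, 14, 15, 1, 9] = (1 17 9 4 8 11 5 16)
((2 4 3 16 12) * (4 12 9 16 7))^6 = (16) = [0, 1, 2, 3, 4, 5, 6, 7, 8, 9, 10, 11, 12, 13, 14, 15, 16]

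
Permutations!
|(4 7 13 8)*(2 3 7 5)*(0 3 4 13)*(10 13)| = 3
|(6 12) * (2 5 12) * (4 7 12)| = 6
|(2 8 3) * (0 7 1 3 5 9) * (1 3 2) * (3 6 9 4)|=|(0 7 6 9)(1 2 8 5 4 3)|=12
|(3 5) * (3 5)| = 1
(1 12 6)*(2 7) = [0, 12, 7, 3, 4, 5, 1, 2, 8, 9, 10, 11, 6] = (1 12 6)(2 7)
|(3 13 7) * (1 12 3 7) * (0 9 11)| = |(0 9 11)(1 12 3 13)| = 12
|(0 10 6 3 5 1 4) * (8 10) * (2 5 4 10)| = 9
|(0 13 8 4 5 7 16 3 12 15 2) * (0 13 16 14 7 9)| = |(0 16 3 12 15 2 13 8 4 5 9)(7 14)| = 22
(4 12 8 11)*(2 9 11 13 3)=[0, 1, 9, 2, 12, 5, 6, 7, 13, 11, 10, 4, 8, 3]=(2 9 11 4 12 8 13 3)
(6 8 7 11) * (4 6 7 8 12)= (4 6 12)(7 11)= [0, 1, 2, 3, 6, 5, 12, 11, 8, 9, 10, 7, 4]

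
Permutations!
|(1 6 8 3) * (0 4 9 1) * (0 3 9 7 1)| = |(0 4 7 1 6 8 9)| = 7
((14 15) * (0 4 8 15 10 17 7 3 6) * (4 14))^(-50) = (0 6 3 7 17 10 14)(4 8 15) = [6, 1, 2, 7, 8, 5, 3, 17, 15, 9, 14, 11, 12, 13, 0, 4, 16, 10]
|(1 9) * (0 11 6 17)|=4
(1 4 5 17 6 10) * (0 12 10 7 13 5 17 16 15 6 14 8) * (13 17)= (0 12 10 1 4 13 5 16 15 6 7 17 14 8)= [12, 4, 2, 3, 13, 16, 7, 17, 0, 9, 1, 11, 10, 5, 8, 6, 15, 14]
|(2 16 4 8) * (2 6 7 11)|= 7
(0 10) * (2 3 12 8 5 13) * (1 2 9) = [10, 2, 3, 12, 4, 13, 6, 7, 5, 1, 0, 11, 8, 9] = (0 10)(1 2 3 12 8 5 13 9)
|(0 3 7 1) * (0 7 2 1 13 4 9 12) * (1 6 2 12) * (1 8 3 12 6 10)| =|(0 12)(1 7 13 4 9 8 3 6 2 10)| =10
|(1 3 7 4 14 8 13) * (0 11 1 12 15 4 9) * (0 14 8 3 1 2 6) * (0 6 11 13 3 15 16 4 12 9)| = 22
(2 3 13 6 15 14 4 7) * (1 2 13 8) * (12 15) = (1 2 3 8)(4 7 13 6 12 15 14) = [0, 2, 3, 8, 7, 5, 12, 13, 1, 9, 10, 11, 15, 6, 4, 14]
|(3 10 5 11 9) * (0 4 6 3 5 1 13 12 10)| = |(0 4 6 3)(1 13 12 10)(5 11 9)| = 12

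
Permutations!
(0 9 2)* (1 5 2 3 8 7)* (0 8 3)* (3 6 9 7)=[7, 5, 8, 6, 4, 2, 9, 1, 3, 0]=(0 7 1 5 2 8 3 6 9)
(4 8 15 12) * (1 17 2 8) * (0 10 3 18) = (0 10 3 18)(1 17 2 8 15 12 4) = [10, 17, 8, 18, 1, 5, 6, 7, 15, 9, 3, 11, 4, 13, 14, 12, 16, 2, 0]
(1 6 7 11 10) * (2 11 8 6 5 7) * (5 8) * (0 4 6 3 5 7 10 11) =[4, 8, 0, 5, 6, 10, 2, 7, 3, 9, 1, 11] =(11)(0 4 6 2)(1 8 3 5 10)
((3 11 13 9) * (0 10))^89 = (0 10)(3 11 13 9) = [10, 1, 2, 11, 4, 5, 6, 7, 8, 3, 0, 13, 12, 9]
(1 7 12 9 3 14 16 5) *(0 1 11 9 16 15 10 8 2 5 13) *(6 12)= [1, 7, 5, 14, 4, 11, 12, 6, 2, 3, 8, 9, 16, 0, 15, 10, 13]= (0 1 7 6 12 16 13)(2 5 11 9 3 14 15 10 8)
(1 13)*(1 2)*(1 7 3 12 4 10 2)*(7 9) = (1 13)(2 9 7 3 12 4 10) = [0, 13, 9, 12, 10, 5, 6, 3, 8, 7, 2, 11, 4, 1]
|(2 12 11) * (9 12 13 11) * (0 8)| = 6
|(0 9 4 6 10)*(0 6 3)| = |(0 9 4 3)(6 10)| = 4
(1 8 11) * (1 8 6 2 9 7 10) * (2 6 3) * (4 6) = (1 3 2 9 7 10)(4 6)(8 11) = [0, 3, 9, 2, 6, 5, 4, 10, 11, 7, 1, 8]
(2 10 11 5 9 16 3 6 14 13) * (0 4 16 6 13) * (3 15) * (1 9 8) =(0 4 16 15 3 13 2 10 11 5 8 1 9 6 14) =[4, 9, 10, 13, 16, 8, 14, 7, 1, 6, 11, 5, 12, 2, 0, 3, 15]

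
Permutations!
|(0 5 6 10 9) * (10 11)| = 6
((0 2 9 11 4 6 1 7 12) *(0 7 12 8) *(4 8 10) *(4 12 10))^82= (0 9 8 2 11)(1 4 12)(6 7 10)= [9, 4, 11, 3, 12, 5, 7, 10, 2, 8, 6, 0, 1]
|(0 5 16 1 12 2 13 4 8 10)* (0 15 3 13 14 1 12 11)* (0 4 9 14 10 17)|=|(0 5 16 12 2 10 15 3 13 9 14 1 11 4 8 17)|=16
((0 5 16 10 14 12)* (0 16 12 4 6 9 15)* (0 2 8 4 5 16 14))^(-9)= (16)(2 6)(4 15)(8 9)= [0, 1, 6, 3, 15, 5, 2, 7, 9, 8, 10, 11, 12, 13, 14, 4, 16]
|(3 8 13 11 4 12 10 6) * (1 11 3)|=|(1 11 4 12 10 6)(3 8 13)|=6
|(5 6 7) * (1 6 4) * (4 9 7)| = |(1 6 4)(5 9 7)| = 3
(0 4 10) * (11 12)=(0 4 10)(11 12)=[4, 1, 2, 3, 10, 5, 6, 7, 8, 9, 0, 12, 11]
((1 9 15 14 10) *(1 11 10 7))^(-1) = (1 7 14 15 9)(10 11) = [0, 7, 2, 3, 4, 5, 6, 14, 8, 1, 11, 10, 12, 13, 15, 9]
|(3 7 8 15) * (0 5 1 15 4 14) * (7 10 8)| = 9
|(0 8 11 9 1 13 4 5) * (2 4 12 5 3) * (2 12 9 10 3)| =|(0 8 11 10 3 12 5)(1 13 9)(2 4)| =42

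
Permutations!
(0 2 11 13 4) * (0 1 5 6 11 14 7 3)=(0 2 14 7 3)(1 5 6 11 13 4)=[2, 5, 14, 0, 1, 6, 11, 3, 8, 9, 10, 13, 12, 4, 7]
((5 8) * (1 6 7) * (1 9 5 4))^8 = (1 6 7 9 5 8 4) = [0, 6, 2, 3, 1, 8, 7, 9, 4, 5]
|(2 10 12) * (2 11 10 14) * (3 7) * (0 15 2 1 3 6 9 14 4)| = |(0 15 2 4)(1 3 7 6 9 14)(10 12 11)| = 12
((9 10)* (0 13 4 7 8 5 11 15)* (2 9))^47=(0 15 11 5 8 7 4 13)(2 10 9)=[15, 1, 10, 3, 13, 8, 6, 4, 7, 2, 9, 5, 12, 0, 14, 11]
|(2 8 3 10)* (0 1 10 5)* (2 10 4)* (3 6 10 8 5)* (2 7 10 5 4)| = 9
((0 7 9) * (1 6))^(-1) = [9, 6, 2, 3, 4, 5, 1, 0, 8, 7] = (0 9 7)(1 6)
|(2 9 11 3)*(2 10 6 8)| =7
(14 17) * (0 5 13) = (0 5 13)(14 17) = [5, 1, 2, 3, 4, 13, 6, 7, 8, 9, 10, 11, 12, 0, 17, 15, 16, 14]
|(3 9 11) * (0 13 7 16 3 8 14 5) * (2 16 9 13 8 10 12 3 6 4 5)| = 56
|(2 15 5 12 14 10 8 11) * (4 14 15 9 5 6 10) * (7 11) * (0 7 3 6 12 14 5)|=60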